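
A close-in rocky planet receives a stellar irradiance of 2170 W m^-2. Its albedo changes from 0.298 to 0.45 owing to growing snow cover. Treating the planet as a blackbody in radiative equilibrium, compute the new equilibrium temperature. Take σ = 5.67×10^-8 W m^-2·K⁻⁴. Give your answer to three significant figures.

New equilibrium: T₂ = [(1−0.45)·2170/(4σ)]^(1/4) = 269.3 K.

269 K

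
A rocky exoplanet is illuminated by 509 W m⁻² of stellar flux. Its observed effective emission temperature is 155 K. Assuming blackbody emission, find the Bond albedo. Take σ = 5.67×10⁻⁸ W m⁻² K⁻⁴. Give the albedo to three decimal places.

0.743

From σT⁴ = S(1−α)/4 we invert for α: 1−α = 4σT⁴/S.
σT⁴ = 32.73 W m⁻², so 4σT⁴ = 130.9 W m⁻².
Hence α = 1 − 130.9/509.0 = 0.7428.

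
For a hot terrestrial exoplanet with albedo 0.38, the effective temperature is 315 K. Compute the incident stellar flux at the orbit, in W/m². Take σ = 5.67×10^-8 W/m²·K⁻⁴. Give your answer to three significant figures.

3600 W/m²

Invert the energy balance for S: S = 4σT⁴/(1−α).
The emitted flux is σT⁴ = 558.2 W/m².
S = 4·558.2/0.62 = 3602 W/m².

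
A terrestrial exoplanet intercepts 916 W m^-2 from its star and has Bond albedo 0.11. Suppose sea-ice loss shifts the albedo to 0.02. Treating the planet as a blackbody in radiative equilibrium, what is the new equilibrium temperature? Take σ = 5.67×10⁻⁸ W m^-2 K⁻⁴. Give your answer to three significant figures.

251 kelvin

With the new albedo, S(1−α₂)/4 = 224.4 W m^-2, so T₂ = 250.8 K.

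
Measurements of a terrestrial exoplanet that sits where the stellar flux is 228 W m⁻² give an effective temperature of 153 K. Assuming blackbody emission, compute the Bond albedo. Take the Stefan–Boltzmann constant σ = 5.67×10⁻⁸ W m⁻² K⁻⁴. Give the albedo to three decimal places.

Rearranging the radiative balance, α = 1 − 4σT⁴/S.
4σT⁴ = 4·5.67×10⁻⁸·(153)⁴ = 124.3 W m⁻².
Hence α = 1 − 124.3/228.0 = 0.4549.

0.455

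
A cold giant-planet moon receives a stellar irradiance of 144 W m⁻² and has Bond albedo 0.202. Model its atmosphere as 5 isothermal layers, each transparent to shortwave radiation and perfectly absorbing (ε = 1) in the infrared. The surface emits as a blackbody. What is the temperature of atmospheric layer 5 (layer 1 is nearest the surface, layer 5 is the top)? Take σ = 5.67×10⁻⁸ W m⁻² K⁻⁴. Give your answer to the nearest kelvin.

OLR = S(1−α)/4 = 28.73 W m⁻²; the top layer radiates at T_e = 150.0 K.
In the N-layer model, layer k (counted from the surface) has T_k = (N+1−k)^(1/4)·T_e.
With k = 5: T_5 = (5+1−5)^¼·150.0 K = 150.0 K.

150 K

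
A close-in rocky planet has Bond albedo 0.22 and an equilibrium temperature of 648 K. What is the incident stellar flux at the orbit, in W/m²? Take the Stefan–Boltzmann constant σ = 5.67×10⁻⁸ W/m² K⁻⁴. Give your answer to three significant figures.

Invert the energy balance for S: S = 4σT⁴/(1−α).
The emitted flux is σT⁴ = 9997 W/m².
So S = 4×9997/(1−0.22) = 51270 W/m².

51300 W/m²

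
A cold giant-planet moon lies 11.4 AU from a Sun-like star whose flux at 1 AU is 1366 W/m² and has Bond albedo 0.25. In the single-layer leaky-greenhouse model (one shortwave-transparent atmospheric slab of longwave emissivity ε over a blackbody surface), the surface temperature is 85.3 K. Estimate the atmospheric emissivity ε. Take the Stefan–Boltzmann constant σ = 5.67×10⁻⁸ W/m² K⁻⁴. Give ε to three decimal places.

By the inverse-square law, S = 1366/11.4² = 10.51 W/m².
Effective temperature: T_e = [S(1−α)/(4σ)]^(1/4) = 76.78 K.
Inverting T_s⁴ = 2T_e⁴/(2−ε): (T_e/T_s)⁴ = 0.6565, so ε = 2(1 − 0.6565) = 0.6869.

0.687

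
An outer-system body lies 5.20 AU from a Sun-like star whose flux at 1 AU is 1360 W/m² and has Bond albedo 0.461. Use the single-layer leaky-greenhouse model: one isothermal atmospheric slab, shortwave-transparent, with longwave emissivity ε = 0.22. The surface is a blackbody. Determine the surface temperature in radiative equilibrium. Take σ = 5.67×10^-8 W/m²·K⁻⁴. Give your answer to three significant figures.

Flux at the orbit: S = 1360/(5.20)² = 50.30 W/m².
At the top of the atmosphere, σT_e⁴ = S(1−α)/4 = 6.777 W/m², giving T_e = 104.6 K.
The surface balance (absorbed SW + ε·downward IR = σT_s⁴) with T_a⁴ = T_s⁴/2 reduces to T_s = T_e·[2/(2−ε)]^¼ = 107.7 K.

108 kelvin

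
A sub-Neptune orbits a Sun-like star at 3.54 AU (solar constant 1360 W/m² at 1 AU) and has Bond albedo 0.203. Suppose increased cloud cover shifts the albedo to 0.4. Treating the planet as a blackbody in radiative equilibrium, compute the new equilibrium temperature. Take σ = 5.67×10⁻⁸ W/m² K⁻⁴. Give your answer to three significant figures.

130 K

Irradiance scales as 1/d², so S = 1360 W/m² × (1/3.54)² = 108.5 W/m².
New equilibrium: T₂ = [(1−0.4)·108.5/(4σ)]^(1/4) = 130.2 K.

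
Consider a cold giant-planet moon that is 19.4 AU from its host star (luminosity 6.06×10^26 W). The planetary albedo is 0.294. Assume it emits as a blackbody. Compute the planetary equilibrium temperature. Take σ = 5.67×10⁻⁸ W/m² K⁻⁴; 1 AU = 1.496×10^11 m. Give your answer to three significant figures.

Orbital distance: d = 19.4 AU = 2.902×10^12 m.
Spreading L over a sphere of radius d: S = 6.06×10^26/(4π·2.90×10^12²) = 5.725 W/m².
The planet absorbs (1−α)S over its disc πR² and re-emits over 4πR², so the mean absorbed flux is (1−0.294)·5.725/4 = 1.011 W/m².
Balancing against σT⁴: T = (1.011/5.67×10⁻⁸)^(1/4) = 64.97 K.

65.0 K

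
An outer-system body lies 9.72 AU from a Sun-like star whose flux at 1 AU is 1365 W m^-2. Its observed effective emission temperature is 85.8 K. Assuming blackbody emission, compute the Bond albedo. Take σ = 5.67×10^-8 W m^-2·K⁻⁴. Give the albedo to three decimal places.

Irradiance scales as 1/d², so S = 1365 W m^-2 × (1/9.72)² = 14.45 W m^-2.
Rearranging the radiative balance, α = 1 − 4σT⁴/S.
σT⁴ = 3.073 W m^-2, so 4σT⁴ = 12.29 W m^-2.
Hence α = 1 − 12.29/14.45 = 0.1493.

0.149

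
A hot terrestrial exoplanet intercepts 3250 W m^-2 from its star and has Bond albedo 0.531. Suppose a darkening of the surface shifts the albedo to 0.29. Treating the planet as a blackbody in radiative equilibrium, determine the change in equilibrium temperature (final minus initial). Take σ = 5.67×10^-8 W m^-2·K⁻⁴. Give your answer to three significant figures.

31.3 K

Before: T₁ = [3250·0.469/(4σ)]^(1/4) = 286.3 K.
After:  T₂ = [3250·0.71/(4σ)]^(1/4) = 317.6 K.
Change: 317.6 − 286.3 = 31.27 K.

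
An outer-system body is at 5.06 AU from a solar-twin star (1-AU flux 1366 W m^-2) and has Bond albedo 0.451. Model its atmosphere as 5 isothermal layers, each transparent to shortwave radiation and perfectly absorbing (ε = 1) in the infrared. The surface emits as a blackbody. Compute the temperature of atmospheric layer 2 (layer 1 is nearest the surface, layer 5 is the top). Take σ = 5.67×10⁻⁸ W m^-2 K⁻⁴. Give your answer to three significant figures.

151 kelvin

Irradiance scales as 1/d², so S = 1366 W m^-2 × (1/5.06)² = 53.35 W m^-2.
OLR = S(1−α)/4 = 7.323 W m^-2; the top layer radiates at T_e = 106.6 K.
Each opaque layer satisfies 2T_j⁴ = T_{j−1}⁴ + T_{j+1}⁴, giving T_k⁴ = (N+1−k)T_e⁴.
T_2 = (4)^(1/4)·106.6 = 150.8 K.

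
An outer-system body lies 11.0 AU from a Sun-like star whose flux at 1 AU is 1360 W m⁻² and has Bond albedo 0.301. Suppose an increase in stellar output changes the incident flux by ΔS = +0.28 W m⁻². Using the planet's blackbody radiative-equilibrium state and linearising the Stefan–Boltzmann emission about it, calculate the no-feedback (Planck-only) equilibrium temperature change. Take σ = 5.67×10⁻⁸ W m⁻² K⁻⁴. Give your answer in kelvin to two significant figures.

0.48 kelvin

Irradiance scales as 1/d², so S = 1360 W m⁻² × (1/11.0)² = 11.24 W m⁻².
Unperturbed T_e = [11.24·(1−0.301)/(4σ)]^¼ = 76.72 K.
ΔF = Δ[S(1−α)]/4 = (1−0.301)·+0.28/4 = 0.04893 W m⁻².
Linearising σT⁴ gives d(σT⁴)/dT = 4σT_e³ = 0.1024 W m⁻² per K.
ΔT₀ = ΔF/λ_P = 0.04893/0.1024 = 0.478 K.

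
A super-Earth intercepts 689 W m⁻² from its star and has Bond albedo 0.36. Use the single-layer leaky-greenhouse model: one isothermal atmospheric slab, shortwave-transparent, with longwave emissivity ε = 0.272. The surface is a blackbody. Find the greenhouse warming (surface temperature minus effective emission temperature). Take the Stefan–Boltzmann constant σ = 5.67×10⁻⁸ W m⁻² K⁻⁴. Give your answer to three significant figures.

7.82 K

The planet radiates to space at T_e = [S(1−α)/(4σ)]^(1/4) = 210.0 K.
For a single slab of emissivity ε, T_s⁴ = 2T_e⁴/(2−ε); thus T_s = 210.0·(1.157)^(1/4) = 217.8 K.
T_s − T_e = 217.8 − 210.0 = 7.816 K.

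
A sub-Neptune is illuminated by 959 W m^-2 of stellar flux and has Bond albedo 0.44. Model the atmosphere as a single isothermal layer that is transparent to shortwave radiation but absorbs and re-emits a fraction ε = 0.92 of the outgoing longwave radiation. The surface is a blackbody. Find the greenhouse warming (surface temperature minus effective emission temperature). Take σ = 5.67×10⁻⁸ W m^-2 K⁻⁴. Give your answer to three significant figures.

The planet radiates to space at T_e = [S(1−α)/(4σ)]^(1/4) = 220.6 K.
The surface balance (absorbed SW + ε·downward IR = σT_s⁴) with T_a⁴ = T_s⁴/2 reduces to T_s = T_e·[2/(2−ε)]^¼ = 257.3 K.
The atmosphere warms the surface by 36.74 K.

36.7 K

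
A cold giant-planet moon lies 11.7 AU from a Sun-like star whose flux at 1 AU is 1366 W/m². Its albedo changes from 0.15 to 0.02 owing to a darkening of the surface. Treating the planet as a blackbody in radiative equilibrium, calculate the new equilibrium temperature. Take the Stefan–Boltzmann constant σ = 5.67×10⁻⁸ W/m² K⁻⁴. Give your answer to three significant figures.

Flux at the orbit: S = 1366/(11.7)² = 9.979 W/m².
New equilibrium: T₂ = [(1−0.02)·9.979/(4σ)]^(1/4) = 81.03 K.

81.0 K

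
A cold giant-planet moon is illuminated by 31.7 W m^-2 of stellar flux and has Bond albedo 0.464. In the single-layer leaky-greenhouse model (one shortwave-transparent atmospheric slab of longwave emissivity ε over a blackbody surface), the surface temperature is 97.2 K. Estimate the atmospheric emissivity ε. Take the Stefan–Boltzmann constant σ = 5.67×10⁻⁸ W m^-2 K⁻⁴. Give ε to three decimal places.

TOA balance gives T_e = 93.03 K.
Since (2−ε)/2 = (T_e/T_s)⁴ = 0.8393, ε = 0.3214.

0.321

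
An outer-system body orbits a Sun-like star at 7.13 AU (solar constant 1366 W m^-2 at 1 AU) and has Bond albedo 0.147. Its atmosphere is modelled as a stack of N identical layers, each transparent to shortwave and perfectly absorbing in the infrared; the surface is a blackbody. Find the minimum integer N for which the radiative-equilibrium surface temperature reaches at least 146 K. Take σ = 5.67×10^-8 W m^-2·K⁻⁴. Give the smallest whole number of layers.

Flux at the orbit: S = 1366/(7.13)² = 26.87 W m^-2.
The effective emission temperature is T_e = [S(1−α)/(4σ)]^¼ = 100.3 K.
Need (N+1)T_e⁴ ≥ T_s⁴, i.e. N+1 ≥ (146/100.3)⁴ = 4.496.
The minimum whole number is N = 4.

4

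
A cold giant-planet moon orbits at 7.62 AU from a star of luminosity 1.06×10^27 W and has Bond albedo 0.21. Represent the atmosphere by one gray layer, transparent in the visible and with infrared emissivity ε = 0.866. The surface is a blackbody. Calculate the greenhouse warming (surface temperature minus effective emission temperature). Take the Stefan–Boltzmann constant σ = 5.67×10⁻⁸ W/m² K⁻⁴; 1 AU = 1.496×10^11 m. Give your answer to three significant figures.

Orbital distance: d = 7.62 AU = 1.140×10^12 m.
Spreading L over a sphere of radius d: S = 1.06×10^27/(4π·1.14×10^12²) = 64.91 W/m².
At the top of the atmosphere, σT_e⁴ = S(1−α)/4 = 12.82 W/m², giving T_e = 122.6 K.
For a single slab of emissivity ε, T_s⁴ = 2T_e⁴/(2−ε); thus T_s = 122.6·(1.764)^(1/4) = 141.3 K.
T_s − T_e = 141.3 − 122.6 = 18.69 K.

18.7 K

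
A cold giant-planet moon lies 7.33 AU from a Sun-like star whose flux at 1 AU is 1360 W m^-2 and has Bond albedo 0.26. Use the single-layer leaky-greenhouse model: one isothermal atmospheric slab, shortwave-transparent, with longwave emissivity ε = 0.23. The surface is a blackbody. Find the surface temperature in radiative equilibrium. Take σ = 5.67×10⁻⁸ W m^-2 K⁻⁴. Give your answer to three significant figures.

Flux at the orbit: S = 1360/(7.33)² = 25.31 W m^-2.
At the top of the atmosphere, σT_e⁴ = S(1−α)/4 = 4.683 W m^-2, giving T_e = 95.33 K.
The surface balance (absorbed SW + ε·downward IR = σT_s⁴) with T_a⁴ = T_s⁴/2 reduces to T_s = T_e·[2/(2−ε)]^¼ = 98.29 K.

98.3 kelvin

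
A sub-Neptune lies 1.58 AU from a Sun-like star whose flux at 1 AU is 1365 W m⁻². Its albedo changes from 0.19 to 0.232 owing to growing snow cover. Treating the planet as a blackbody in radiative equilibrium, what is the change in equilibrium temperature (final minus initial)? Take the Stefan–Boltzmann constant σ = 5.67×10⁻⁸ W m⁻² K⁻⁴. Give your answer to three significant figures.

-2.78 kelvin

Irradiance scales as 1/d², so S = 1365 W m⁻² × (1/1.58)² = 546.8 W m⁻².
Initial: T₁ = [S(1−0.19)/(4σ)]^(1/4) = 210.2 K.
With α = 0.232, T₂ = 207.4 K.
ΔT = T₂ − T₁ = -2.780 K.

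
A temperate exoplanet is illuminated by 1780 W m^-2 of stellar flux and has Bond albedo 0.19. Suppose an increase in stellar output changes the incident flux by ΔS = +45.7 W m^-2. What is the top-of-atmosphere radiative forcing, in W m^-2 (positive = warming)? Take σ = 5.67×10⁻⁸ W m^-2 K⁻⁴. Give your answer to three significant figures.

Only a fraction (1−α) is absorbed and it's spread over 4πR², so ΔF = (1−α)ΔS/4 = 9.254 W m^-2.

9.25 W m^-2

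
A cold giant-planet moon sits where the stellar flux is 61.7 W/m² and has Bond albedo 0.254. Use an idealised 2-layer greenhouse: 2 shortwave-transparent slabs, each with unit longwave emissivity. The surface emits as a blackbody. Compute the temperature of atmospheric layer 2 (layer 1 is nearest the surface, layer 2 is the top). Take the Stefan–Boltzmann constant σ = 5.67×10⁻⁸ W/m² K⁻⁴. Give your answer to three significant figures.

OLR = S(1−α)/4 = 11.51 W/m²; the top layer radiates at T_e = 119.4 K.
The net upward flux σT_e⁴ is constant between every pair of levels, so T_k⁴ = (N+1−k)T_e⁴.
With k = 2: T_2 = (2+1−2)^¼·119.4 K = 119.4 K.

119 K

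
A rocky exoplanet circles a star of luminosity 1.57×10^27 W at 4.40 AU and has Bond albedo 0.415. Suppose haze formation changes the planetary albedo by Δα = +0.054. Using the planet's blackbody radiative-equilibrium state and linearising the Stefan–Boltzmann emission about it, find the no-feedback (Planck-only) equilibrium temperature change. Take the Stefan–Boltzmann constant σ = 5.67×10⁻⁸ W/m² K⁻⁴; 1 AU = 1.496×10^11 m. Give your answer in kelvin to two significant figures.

-3.8 K

d = 4.40 × 1.496×10^11 m = 6.582×10^11 m.
Spreading L over a sphere of radius d: S = 1.57×10^27/(4π·6.58×10^11²) = 288.4 W/m².
Unperturbed T_e = [288.4·(1−0.415)/(4σ)]^¼ = 165.1 K.
The change in absorbed flux is Δ[S(1−α)/4] = −SΔα/4 = -3.893 W/m².
The Planck feedback parameter is 4σT_e³ = 1.021 W/m²/K.
So ΔT₀ = -3.893/1.021 = -3.81 K.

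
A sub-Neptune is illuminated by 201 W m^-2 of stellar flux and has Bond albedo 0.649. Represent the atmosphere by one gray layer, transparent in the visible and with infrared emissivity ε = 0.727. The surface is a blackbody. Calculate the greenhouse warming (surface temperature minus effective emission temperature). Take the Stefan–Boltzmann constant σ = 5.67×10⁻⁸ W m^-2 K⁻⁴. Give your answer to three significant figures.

Effective emission temperature (TOA balance): σT_e⁴ = S(1−α)/4 = 17.64 W m^-2 → T_e = 132.8 K.
The surface balance (absorbed SW + ε·downward IR = σT_s⁴) with T_a⁴ = T_s⁴/2 reduces to T_s = T_e·[2/(2−ε)]^¼ = 148.7 K.
Greenhouse warming: T_s − T_e = 15.88 K.

15.9 kelvin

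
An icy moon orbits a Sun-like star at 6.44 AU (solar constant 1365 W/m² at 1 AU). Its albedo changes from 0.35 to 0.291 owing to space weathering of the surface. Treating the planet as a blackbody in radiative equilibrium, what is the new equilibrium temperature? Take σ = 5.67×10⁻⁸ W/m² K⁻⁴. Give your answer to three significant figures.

101 kelvin

By the inverse-square law, S = 1365/6.44² = 32.91 W/m².
New equilibrium: T₂ = [(1−0.291)·32.91/(4σ)]^(1/4) = 100.7 K.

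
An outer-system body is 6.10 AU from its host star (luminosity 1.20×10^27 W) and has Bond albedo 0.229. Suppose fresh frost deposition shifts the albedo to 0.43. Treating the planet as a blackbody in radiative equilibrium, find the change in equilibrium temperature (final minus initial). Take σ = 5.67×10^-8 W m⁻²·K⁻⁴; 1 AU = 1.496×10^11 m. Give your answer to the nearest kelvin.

-10 K

Orbital distance: d = 6.10 AU = 9.126×10^11 m.
Spreading L over a sphere of radius d: S = 1.20×10^27/(4π·9.13×10^11²) = 114.7 W m⁻².
With α = 0.229, T₁ = 140.5 K.
Final:   T₂ = [S(1−0.43)/(4σ)]^(1/4) = 130.3 K.
Change: 130.3 − 140.5 = -10.22 K.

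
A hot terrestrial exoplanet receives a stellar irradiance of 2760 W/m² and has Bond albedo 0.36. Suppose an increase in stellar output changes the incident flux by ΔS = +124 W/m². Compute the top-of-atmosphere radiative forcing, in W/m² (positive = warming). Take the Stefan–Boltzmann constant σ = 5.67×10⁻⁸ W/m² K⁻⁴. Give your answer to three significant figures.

ΔF = Δ[S(1−α)]/4 = (1−0.36)·+124/4 = 19.84 W/m².

19.8 W/m²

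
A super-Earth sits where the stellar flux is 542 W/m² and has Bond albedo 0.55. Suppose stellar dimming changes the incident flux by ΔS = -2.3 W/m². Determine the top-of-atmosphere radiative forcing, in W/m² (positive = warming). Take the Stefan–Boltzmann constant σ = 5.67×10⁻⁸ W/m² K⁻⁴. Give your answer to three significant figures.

TOA radiative forcing: ΔF = (1−α)ΔS/4 = 0.45·(-2.3)/4 = -0.2587 W/m².

-0.259 W/m²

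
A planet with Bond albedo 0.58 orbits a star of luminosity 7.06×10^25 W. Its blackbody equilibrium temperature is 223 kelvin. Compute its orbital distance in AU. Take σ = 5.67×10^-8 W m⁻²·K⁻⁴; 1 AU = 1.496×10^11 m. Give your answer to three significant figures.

0.434 AU

The flux needed for this T is 4σT⁴/(1−0.58) = 1335 W m⁻².
Then d = [L/(4πS)]^(1/2) = 6.486×10^10 m, i.e. 0.4336 AU.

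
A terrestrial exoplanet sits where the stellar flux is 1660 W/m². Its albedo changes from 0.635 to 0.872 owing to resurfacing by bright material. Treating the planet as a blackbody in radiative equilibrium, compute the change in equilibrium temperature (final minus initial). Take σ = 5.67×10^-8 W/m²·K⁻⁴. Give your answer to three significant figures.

-52.4 K

Initial: T₁ = [S(1−0.635)/(4σ)]^(1/4) = 227.3 K.
After:  T₂ = [1660·0.128/(4σ)]^(1/4) = 175.0 K.
ΔT = T₂ − T₁ = -52.40 K.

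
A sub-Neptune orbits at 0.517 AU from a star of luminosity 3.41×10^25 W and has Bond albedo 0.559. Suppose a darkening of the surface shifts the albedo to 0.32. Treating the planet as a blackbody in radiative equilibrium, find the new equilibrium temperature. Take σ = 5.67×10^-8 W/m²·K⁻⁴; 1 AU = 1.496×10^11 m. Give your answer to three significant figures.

Orbital distance: d = 0.517 AU = 7.734×10^10 m.
S = L/(4πd²) = 453.6 W/m².
New equilibrium: T₂ = [(1−0.32)·453.6/(4σ)]^(1/4) = 192.0 K.

192 kelvin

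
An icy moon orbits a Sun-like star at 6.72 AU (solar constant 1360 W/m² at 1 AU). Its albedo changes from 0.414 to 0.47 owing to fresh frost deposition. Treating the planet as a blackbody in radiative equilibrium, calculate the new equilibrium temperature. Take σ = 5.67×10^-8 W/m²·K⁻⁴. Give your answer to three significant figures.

91.6 K

By the inverse-square law, S = 1360/6.72² = 30.12 W/m².
T₂ = [S(1−α₂)/(4σ)]^(1/4) = [30.12·0.53/(4σ)]^(1/4) = 91.59 K.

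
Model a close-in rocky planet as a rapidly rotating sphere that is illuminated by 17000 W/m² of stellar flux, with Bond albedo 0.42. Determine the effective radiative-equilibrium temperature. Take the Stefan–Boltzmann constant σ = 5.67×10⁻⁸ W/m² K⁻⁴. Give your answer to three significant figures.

Averaging over the sphere, the absorbed flux is S(1−α)/4 = 2465 W/m².
Balancing against σT⁴: T = (2465/5.67×10⁻⁸)^(1/4) = 456.6 K.

457 kelvin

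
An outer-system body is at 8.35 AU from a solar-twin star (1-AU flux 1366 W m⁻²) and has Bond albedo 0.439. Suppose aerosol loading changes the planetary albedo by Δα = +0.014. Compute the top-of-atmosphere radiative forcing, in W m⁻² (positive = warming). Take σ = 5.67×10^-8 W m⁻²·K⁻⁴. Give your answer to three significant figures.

-0.0686 W m⁻²

Flux at the orbit: S = 1366/(8.35)² = 19.59 W m⁻².
The change in absorbed flux is Δ[S(1−α)/4] = −SΔα/4 = -0.06857 W m⁻².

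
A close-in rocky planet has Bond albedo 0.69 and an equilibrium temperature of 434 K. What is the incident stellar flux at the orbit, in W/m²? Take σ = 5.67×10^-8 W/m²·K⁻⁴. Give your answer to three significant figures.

26000 W/m²

Invert the energy balance for S: S = 4σT⁴/(1−α).
σT⁴ = 5.67×10⁻⁸·(434)⁴ = 2012 W/m².
S = 4·2012/0.31 = 25960 W/m².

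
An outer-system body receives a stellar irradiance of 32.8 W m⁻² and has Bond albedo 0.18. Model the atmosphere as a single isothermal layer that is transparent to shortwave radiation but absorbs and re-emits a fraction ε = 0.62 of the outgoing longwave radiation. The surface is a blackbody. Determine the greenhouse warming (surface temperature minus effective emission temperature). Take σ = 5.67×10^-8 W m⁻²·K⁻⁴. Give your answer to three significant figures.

Effective emission temperature (TOA balance): σT_e⁴ = S(1−α)/4 = 6.724 W m⁻² → T_e = 104.4 K.
Surface balance with a leaky layer gives σT_s⁴ = σT_e⁴·2/(2−ε), so T_s = T_e·[2/(2−0.62)]^(1/4) = 114.5 K.
Greenhouse warming: T_s − T_e = 10.14 K.

10.1 K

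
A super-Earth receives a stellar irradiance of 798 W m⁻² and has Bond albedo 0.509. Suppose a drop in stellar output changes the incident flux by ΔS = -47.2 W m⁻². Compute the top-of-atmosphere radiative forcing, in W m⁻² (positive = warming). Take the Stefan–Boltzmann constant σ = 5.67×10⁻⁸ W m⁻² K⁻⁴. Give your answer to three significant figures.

-5.79 W m⁻²

TOA radiative forcing: ΔF = (1−α)ΔS/4 = 0.491·(-47.2)/4 = -5.794 W m⁻².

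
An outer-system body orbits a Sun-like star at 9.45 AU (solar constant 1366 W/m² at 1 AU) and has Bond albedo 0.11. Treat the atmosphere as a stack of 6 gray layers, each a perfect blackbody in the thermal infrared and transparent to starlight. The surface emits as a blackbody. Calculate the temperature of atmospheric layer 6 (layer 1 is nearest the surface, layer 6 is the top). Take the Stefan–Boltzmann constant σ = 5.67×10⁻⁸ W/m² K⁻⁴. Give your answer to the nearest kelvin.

88 K

By the inverse-square law, S = 1366/9.45² = 15.30 W/m².
The effective emission temperature is T_e = [S(1−α)/(4σ)]^¼ = 88.02 K.
Each opaque layer satisfies 2T_j⁴ = T_{j−1}⁴ + T_{j+1}⁴, giving T_k⁴ = (N+1−k)T_e⁴.
With k = 6: T_6 = (6+1−6)^¼·88.02 K = 88.02 K.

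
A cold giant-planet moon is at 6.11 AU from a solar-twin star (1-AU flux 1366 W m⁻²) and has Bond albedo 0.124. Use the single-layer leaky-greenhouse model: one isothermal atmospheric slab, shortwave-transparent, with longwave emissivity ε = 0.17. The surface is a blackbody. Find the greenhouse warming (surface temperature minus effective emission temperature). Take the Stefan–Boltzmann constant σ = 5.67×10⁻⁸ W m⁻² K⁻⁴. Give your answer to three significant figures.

Flux at the orbit: S = 1366/(6.11)² = 36.59 W m⁻².
At the top of the atmosphere, σT_e⁴ = S(1−α)/4 = 8.013 W m⁻², giving T_e = 109.0 K.
The surface balance (absorbed SW + ε·downward IR = σT_s⁴) with T_a⁴ = T_s⁴/2 reduces to T_s = T_e·[2/(2−ε)]^¼ = 111.5 K.
The atmosphere warms the surface by 2.448 K.

2.45 K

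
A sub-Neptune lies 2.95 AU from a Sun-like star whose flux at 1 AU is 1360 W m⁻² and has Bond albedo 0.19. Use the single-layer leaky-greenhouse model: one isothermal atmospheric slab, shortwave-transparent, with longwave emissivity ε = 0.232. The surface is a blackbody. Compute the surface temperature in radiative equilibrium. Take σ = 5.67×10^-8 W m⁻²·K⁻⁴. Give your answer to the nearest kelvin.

By the inverse-square law, S = 1360/2.95² = 156.3 W m⁻².
Effective emission temperature (TOA balance): σT_e⁴ = S(1−α)/4 = 31.65 W m⁻² → T_e = 153.7 K.
For a single slab of emissivity ε, T_s⁴ = 2T_e⁴/(2−ε); thus T_s = 153.7·(1.131)^(1/4) = 158.5 K.

159 kelvin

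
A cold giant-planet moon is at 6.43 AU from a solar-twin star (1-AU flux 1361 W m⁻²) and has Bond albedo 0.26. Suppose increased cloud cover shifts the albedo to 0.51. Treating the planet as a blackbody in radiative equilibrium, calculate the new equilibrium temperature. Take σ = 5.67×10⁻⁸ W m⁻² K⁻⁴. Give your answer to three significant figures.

Irradiance scales as 1/d², so S = 1361 W m⁻² × (1/6.43)² = 32.92 W m⁻².
With the new albedo, S(1−α₂)/4 = 4.032 W m⁻², so T₂ = 91.83 K.

91.8 K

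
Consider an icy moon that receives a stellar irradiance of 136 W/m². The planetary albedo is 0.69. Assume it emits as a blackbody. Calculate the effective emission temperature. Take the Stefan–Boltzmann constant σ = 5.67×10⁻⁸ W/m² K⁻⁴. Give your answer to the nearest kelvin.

117 K

Averaging over the sphere, the absorbed flux is S(1−α)/4 = 10.54 W/m².
In equilibrium σT⁴ equals this, so T = 116.8 K.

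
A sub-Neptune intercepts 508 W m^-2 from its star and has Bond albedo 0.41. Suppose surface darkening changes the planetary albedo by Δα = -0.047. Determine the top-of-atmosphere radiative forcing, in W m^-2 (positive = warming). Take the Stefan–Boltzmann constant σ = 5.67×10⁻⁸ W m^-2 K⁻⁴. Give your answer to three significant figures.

5.97 W m^-2

The change in absorbed flux is Δ[S(1−α)/4] = −SΔα/4 = 5.969 W m^-2.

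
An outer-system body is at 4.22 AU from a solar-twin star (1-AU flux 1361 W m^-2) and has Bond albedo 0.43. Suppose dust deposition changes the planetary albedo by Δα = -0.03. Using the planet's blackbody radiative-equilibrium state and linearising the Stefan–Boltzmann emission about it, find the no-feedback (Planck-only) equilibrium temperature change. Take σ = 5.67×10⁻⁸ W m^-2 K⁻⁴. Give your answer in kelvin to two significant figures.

1.5 K

By the inverse-square law, S = 1361/4.22² = 76.42 W m^-2.
Unperturbed T_e = [76.42·(1−0.43)/(4σ)]^¼ = 117.7 K.
TOA radiative forcing: ΔF = −S·Δα/4 = −76.42·(-0.03)/4 = 0.5732 W m^-2.
The Planck feedback parameter is 4σT_e³ = 0.3700 W m^-2/K.
Hence the no-feedback warming is ΔF/(4σT_e³) = 1.55 K.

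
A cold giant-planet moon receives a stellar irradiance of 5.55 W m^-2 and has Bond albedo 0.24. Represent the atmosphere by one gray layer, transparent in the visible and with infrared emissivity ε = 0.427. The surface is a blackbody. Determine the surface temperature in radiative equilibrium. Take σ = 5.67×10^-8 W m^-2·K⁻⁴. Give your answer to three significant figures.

At the top of the atmosphere, σT_e⁴ = S(1−α)/4 = 1.054 W m^-2, giving T_e = 65.67 K.
Surface balance with a leaky layer gives σT_s⁴ = σT_e⁴·2/(2−ε), so T_s = T_e·[2/(2−0.427)]^(1/4) = 69.73 K.

69.7 K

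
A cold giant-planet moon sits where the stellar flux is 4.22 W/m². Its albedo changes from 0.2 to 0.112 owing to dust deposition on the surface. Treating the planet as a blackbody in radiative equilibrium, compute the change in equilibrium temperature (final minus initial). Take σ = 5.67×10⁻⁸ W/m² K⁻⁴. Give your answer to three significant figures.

1.64 K

Initial: T₁ = [S(1−0.2)/(4σ)]^(1/4) = 62.11 K.
After:  T₂ = [4.220·0.888/(4σ)]^(1/4) = 63.76 K.
Change: 63.76 − 62.11 = 1.642 K.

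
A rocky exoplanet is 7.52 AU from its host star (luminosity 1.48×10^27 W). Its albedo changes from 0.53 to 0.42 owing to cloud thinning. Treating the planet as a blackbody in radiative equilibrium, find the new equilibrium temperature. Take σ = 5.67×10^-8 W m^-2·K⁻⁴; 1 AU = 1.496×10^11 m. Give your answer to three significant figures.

124 K

d = 7.52 × 1.496×10^11 m = 1.125×10^12 m.
S = L/(4πd²) = 93.06 W m^-2.
With the new albedo, S(1−α₂)/4 = 13.49 W m^-2, so T₂ = 124.2 K.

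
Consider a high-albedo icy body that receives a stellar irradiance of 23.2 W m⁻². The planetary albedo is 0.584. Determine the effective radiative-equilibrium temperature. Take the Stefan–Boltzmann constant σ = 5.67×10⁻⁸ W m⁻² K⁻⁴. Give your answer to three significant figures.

80.8 kelvin

The planet absorbs (1−α)S over its disc πR² and re-emits over 4πR², so the mean absorbed flux is (1−0.584)·23.20/4 = 2.413 W m⁻².
In equilibrium σT⁴ equals this, so T = 80.77 K.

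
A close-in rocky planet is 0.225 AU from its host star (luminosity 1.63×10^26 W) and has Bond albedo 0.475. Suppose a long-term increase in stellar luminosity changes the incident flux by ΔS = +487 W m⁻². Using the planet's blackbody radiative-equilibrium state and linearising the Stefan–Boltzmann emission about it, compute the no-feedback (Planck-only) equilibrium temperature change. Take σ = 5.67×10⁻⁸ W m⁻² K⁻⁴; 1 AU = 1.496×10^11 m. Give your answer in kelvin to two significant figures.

4.3 K

Orbital distance: d = 0.225 AU = 3.366×10^10 m.
Spreading L over a sphere of radius d: S = 1.63×10^26/(4π·3.37×10^10²) = 11450 W m⁻².
Reference equilibrium: T_e = [S(1−α)/(4σ)]^(1/4) = 403.5 K.
ΔF = Δ[S(1−α)]/4 = (1−0.475)·+487/4 = 63.92 W m⁻².
Planck response: λ_P = 4σT_e³ = 4·5.67×10⁻⁸·(403.5)³ = 14.90 W m⁻²/K.
ΔT₀ = ΔF/λ_P = 63.92/14.90 = 4.29 K.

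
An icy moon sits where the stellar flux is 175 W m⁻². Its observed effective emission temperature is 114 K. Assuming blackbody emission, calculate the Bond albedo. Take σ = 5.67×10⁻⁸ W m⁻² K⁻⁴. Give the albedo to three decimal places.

Energy balance: S(1−α)/4 = σT⁴, so 1−α = 4σT⁴/S.
4σT⁴ = 4·5.67×10⁻⁸·(114)⁴ = 38.31 W m⁻².
1−α = 38.31/175.0 = 0.2189, so α = 0.7811.

0.781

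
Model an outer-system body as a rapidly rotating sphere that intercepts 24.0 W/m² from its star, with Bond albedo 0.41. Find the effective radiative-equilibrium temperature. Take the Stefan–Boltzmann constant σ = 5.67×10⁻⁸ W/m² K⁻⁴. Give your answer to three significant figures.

88.9 kelvin

The planet absorbs (1−α)S over its disc πR² and re-emits over 4πR², so the mean absorbed flux is (1−0.41)·24.00/4 = 3.540 W/m².
Balancing against σT⁴: T = (3.540/5.67×10⁻⁸)^(1/4) = 88.89 K.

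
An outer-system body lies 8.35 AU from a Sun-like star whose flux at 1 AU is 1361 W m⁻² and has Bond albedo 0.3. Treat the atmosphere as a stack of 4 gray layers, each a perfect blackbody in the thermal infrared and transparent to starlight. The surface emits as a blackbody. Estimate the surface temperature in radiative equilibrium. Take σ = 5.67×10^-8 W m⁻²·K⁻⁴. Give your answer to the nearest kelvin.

132 K

Irradiance scales as 1/d², so S = 1361 W m⁻² × (1/8.35)² = 19.52 W m⁻².
Top-of-atmosphere balance: σT_e⁴ = S(1−α)/4 = 3.416 W m⁻² → T_e = 88.10 K.
With N = 4 opaque layers, T_s = (N+1)^(1/4)·T_e = 5^(1/4)·88.10 = 131.7 K.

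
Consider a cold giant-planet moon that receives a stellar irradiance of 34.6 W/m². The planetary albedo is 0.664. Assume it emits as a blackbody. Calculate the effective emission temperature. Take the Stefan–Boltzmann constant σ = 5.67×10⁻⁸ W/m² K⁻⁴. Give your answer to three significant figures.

Averaging over the sphere, the absorbed flux is S(1−α)/4 = 2.906 W/m².
Balancing against σT⁴: T = (2.906/5.67×10⁻⁸)^(1/4) = 84.61 K.

84.6 K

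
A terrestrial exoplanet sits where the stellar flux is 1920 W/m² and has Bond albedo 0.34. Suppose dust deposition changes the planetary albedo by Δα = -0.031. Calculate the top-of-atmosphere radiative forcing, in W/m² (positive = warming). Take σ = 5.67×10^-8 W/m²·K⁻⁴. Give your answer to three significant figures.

14.9 W/m²

ΔF = −(S/4)Δα = −(1920/4)×(-0.031) = 14.88 W/m².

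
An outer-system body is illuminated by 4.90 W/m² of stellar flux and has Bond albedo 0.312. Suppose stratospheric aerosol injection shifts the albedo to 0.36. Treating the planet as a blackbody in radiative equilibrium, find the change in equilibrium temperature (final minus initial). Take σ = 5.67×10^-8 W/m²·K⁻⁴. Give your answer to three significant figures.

Before: T₁ = [4.900·0.688/(4σ)]^(1/4) = 62.09 K.
With α = 0.36, T₂ = 60.98 K.
Change: 60.98 − 62.09 = -1.113 K.

-1.11 K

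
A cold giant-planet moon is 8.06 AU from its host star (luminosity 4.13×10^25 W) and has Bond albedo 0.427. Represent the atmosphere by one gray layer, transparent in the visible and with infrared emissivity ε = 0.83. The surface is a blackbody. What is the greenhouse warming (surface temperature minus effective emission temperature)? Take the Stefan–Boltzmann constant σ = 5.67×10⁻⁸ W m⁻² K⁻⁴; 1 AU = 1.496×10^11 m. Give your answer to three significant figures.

Orbital distance: d = 8.06 AU = 1.206×10^12 m.
S = L/(4πd²) = 2.261 W m⁻².
At the top of the atmosphere, σT_e⁴ = S(1−α)/4 = 0.3238 W m⁻², giving T_e = 48.89 K.
Surface balance with a leaky layer gives σT_s⁴ = σT_e⁴·2/(2−ε), so T_s = T_e·[2/(2−0.83)]^(1/4) = 55.90 K.
The atmosphere warms the surface by 7.012 K.

7.01 kelvin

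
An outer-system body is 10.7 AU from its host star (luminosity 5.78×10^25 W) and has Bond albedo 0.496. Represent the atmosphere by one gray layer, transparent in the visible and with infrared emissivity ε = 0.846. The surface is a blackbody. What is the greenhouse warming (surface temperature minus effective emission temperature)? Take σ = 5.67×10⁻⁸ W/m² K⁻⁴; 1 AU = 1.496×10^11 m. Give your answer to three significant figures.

d = 10.7 × 1.496×10^11 m = 1.601×10^12 m.
Flux at the orbit: S = L/(4πd²) = 5.78×10^25/(4π·(1.60×10^12)²) = 1.795 W/m².
At the top of the atmosphere, σT_e⁴ = S(1−α)/4 = 0.2262 W/m², giving T_e = 44.69 K.
The surface balance (absorbed SW + ε·downward IR = σT_s⁴) with T_a⁴ = T_s⁴/2 reduces to T_s = T_e·[2/(2−ε)]^¼ = 51.28 K.
Greenhouse warming: T_s − T_e = 6.586 K.

6.59 K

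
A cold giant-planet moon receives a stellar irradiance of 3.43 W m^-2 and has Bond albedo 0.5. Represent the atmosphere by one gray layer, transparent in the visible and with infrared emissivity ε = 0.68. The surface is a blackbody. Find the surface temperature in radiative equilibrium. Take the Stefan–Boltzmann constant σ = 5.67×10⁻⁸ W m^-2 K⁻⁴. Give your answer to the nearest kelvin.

At the top of the atmosphere, σT_e⁴ = S(1−α)/4 = 0.4288 W m^-2, giving T_e = 52.44 K.
For a single slab of emissivity ε, T_s⁴ = 2T_e⁴/(2−ε); thus T_s = 52.44·(1.515)^(1/4) = 58.18 K.

58 K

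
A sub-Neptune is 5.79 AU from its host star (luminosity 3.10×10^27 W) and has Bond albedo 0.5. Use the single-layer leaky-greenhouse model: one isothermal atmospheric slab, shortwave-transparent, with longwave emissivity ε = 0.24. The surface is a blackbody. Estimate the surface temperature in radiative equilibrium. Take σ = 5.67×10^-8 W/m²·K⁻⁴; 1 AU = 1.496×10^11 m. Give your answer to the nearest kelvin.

d = 5.79 × 1.496×10^11 m = 8.662×10^11 m.
S = L/(4πd²) = 328.8 W/m².
Effective emission temperature (TOA balance): σT_e⁴ = S(1−α)/4 = 41.10 W/m² → T_e = 164.1 K.
Surface balance with a leaky layer gives σT_s⁴ = σT_e⁴·2/(2−ε), so T_s = T_e·[2/(2−0.24)]^(1/4) = 169.4 K.

169 kelvin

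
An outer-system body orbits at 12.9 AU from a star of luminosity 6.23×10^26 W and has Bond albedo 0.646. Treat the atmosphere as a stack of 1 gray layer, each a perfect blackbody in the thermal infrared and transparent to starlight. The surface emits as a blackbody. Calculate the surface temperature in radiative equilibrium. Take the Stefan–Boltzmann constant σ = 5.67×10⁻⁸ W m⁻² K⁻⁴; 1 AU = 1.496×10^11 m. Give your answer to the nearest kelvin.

d = 12.9 × 1.496×10^11 m = 1.930×10^12 m.
Spreading L over a sphere of radius d: S = 6.23×10^26/(4π·1.93×10^12²) = 13.31 W m⁻².
OLR = S(1−α)/4 = 1.178 W m⁻²; the top layer radiates at T_e = 67.51 K.
Layer-by-layer balance gives σT_s⁴ = (N+1)σT_e⁴, so T_s = 2^¼·67.51 = 80.29 K.

80 K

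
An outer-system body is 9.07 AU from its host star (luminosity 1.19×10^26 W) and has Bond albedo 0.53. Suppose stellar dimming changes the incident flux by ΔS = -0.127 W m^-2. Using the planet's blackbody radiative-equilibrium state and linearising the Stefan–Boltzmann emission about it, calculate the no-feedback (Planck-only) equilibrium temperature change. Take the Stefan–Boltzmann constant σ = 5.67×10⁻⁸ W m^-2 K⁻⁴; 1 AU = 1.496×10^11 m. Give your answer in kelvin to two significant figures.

-0.35 K

Orbital distance: d = 9.07 AU = 1.357×10^12 m.
S = L/(4πd²) = 5.144 W m^-2.
Reference equilibrium: T_e = [S(1−α)/(4σ)]^(1/4) = 57.14 K.
Only a fraction (1−α) is absorbed and it's spread over 4πR², so ΔF = (1−α)ΔS/4 = -0.01492 W m^-2.
The Planck feedback parameter is 4σT_e³ = 0.04231 W m^-2/K.
So ΔT₀ = -0.01492/0.04231 = -0.353 K.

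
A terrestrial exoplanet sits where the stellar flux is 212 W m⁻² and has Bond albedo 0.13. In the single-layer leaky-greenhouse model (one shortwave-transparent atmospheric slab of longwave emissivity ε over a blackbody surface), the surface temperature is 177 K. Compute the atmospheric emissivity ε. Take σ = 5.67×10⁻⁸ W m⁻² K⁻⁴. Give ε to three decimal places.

Effective temperature: T_e = [S(1−α)/(4σ)]^(1/4) = 168.9 K.
Since (2−ε)/2 = (T_e/T_s)⁴ = 0.8286, ε = 0.3429.

0.343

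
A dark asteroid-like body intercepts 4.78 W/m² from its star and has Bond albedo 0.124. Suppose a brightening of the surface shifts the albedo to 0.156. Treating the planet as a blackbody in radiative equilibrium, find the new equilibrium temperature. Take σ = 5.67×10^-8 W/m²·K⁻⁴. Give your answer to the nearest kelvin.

65 K

New equilibrium: T₂ = [(1−0.156)·4.780/(4σ)]^(1/4) = 64.94 K.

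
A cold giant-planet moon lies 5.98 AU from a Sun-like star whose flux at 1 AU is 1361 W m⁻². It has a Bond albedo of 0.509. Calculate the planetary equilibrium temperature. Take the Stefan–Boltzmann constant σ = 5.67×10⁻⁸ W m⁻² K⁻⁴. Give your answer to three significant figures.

95.3 kelvin

Irradiance scales as 1/d², so S = 1361 W m⁻² × (1/5.98)² = 38.06 W m⁻².
Averaging over the sphere, the absorbed flux is S(1−α)/4 = 4.672 W m⁻².
Set σT⁴ = 4.672 → T = (4.672/σ)^(1/4) = 95.27 K.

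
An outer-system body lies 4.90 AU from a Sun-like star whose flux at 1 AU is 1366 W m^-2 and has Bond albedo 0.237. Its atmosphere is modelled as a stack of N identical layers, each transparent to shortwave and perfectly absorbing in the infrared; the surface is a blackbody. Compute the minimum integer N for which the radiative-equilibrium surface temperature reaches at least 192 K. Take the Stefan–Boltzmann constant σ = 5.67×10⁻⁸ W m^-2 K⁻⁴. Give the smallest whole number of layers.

By the inverse-square law, S = 1366/4.90² = 56.89 W m^-2.
Top-of-atmosphere balance: σT_e⁴ = S(1−α)/4 = 10.85 W m^-2 → T_e = 117.6 K.
T_s = (N+1)^(1/4)·T_e ≥ 192 K requires N+1 ≥ (T_s/T_e)⁴ = (192/117.6)⁴ = 7.100.
The minimum whole number is N = 7.

7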